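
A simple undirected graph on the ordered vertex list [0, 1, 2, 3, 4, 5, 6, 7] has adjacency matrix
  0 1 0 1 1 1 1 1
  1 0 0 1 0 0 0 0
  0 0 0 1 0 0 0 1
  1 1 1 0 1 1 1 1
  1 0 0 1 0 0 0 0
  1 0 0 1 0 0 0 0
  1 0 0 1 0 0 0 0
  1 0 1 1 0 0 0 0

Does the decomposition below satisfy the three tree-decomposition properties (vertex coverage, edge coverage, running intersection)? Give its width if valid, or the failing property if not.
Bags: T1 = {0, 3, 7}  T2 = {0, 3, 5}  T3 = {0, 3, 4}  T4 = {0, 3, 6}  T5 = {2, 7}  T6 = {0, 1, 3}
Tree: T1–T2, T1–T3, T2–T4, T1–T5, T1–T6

A tree decomposition must satisfy three properties: every vertex lies in some bag; for every edge, both endpoints lie together in some bag; and for every vertex, the bags containing it form a connected subtree. Here edge (3,2) lies in no bag, so the decomposition is invalid.

No — edge (3,2) lies in no bag.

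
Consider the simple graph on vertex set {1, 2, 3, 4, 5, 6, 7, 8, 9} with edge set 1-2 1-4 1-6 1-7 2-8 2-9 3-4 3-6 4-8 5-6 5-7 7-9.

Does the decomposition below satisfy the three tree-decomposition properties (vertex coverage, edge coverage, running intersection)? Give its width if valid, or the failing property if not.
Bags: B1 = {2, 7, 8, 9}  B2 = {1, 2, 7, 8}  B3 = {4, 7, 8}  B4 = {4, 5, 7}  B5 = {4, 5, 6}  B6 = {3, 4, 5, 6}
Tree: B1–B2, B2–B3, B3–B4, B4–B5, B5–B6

No — edge (1,4) lies in no bag.

A tree decomposition must satisfy three properties: every vertex lies in some bag; for every edge, both endpoints lie together in some bag; and for every vertex, the bags containing it form a connected subtree. Here edge (1,4) lies in no bag, so the decomposition is invalid.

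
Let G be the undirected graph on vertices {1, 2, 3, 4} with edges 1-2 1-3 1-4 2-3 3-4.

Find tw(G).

A width-2 tree decomposition is:
Bags: B1 = {1, 3, 4}  B2 = {1, 2, 3}
Tree: B1–B2
Each bag holds 3 vertices, so the decomposition has width 2, which upper-bounds the treewidth. Conversely, {1, 2, 3} is a clique of size 3, and the vertices of any clique must share a bag in every tree decomposition; so some bag has ≥ 3 vertices and tw(G) ≥ 2. Hence tw(G) = 2 exactly.

2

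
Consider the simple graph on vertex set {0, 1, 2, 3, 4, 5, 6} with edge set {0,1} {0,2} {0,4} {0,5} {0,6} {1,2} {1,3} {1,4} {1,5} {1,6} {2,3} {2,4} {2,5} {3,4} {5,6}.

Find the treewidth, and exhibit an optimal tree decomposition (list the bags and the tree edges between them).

Treewidth 3.
One such decomposition:
Bags: B1 = {0, 1, 2, 5}  B2 = {0, 1, 5, 6}  B3 = {0, 1, 2, 4}  B4 = {1, 2, 3, 4}
Tree: B1–B2, B1–B3, B3–B4

The largest bag has 4 vertices, giving width 3; this decomposition certifies tw(G) ≤ 3. For the lower bound, the 4 vertices {0, 1, 2, 4} are pairwise adjacent, and any tree decomposition puts a clique entirely inside one bag — forcing width ≥ 3. Hence tw(G) = 3 exactly.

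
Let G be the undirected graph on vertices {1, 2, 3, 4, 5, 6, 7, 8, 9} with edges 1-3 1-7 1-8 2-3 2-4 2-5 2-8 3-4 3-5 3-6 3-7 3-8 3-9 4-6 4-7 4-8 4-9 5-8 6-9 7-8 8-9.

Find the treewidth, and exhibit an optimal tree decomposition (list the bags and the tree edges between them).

The largest bag has 4 vertices, giving width 3; this decomposition certifies tw(G) ≤ 3. Conversely, {1, 3, 7, 8} is a clique of size 4, and the vertices of any clique must share a bag in every tree decomposition; so some bag has ≥ 4 vertices and tw(G) ≥ 3. Hence tw(G) = 3 exactly.

Treewidth 3.
One such decomposition:
Bags: B1 = {2, 3, 4, 8}  B2 = {2, 3, 5, 8}  B3 = {3, 4, 8, 9}  B4 = {3, 4, 6, 9}  B5 = {3, 4, 7, 8}  B6 = {1, 3, 7, 8}
Tree: B1–B2, B1–B3, B3–B4, B3–B5, B5–B6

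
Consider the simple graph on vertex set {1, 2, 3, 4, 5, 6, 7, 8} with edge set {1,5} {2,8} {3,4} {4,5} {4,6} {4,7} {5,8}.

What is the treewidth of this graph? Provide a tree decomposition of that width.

Treewidth 1.
One optimal decomposition is:
Bags: B1 = {4, 7}  B2 = {3, 4}  B3 = {4, 5}  B4 = {5, 8}  B5 = {1, 5}  B6 = {2, 8}  B7 = {4, 6}
Tree: B1–B2, B2–B3, B3–B4, B4–B5, B4–B6, B2–B7

Every bag has size at most 2, so the width is 2 − 1 = 1 and tw(G) ≤ 1. G has an edge, so its treewidth is at least 1. Therefore the treewidth is 1.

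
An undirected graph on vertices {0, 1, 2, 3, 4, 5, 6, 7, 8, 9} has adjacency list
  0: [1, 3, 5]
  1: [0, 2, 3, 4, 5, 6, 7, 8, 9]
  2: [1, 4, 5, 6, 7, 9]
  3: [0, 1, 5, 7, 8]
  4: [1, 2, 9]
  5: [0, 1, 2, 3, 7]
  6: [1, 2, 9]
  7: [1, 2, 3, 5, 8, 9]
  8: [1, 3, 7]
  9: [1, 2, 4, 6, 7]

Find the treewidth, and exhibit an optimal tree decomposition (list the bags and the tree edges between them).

The largest bag has 4 vertices, giving width 3; this decomposition certifies tw(G) ≤ 3. Conversely, {0, 1, 3, 5} is a clique of size 4, and the vertices of any clique must share a bag in every tree decomposition; so some bag has ≥ 4 vertices and tw(G) ≥ 3. Hence tw(G) = 3 exactly.

Treewidth 3.
One optimal decomposition is:
Bags: B1 = {1, 3, 5, 7}  B2 = {1, 2, 5, 7}  B3 = {0, 1, 3, 5}  B4 = {1, 2, 7, 9}  B5 = {1, 3, 7, 8}  B6 = {1, 2, 6, 9}  B7 = {1, 2, 4, 9}
Tree: B1–B2, B1–B3, B2–B4, B1–B5, B4–B6, B6–B7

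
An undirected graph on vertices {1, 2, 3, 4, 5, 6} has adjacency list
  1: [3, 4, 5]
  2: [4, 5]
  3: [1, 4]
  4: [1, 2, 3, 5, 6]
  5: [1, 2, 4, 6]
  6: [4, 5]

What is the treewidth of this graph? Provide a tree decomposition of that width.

Treewidth 2.
One optimal decomposition is:
Bags: B1 = {1, 4, 5}  B2 = {4, 5, 6}  B3 = {2, 4, 5}  B4 = {1, 3, 4}
Tree: B1–B2, B1–B3, B1–B4

The largest bag has 3 vertices, giving width 2; this decomposition certifies tw(G) ≤ 2. On the other hand G contains the 3-clique {1, 3, 4}. A clique must lie in a single bag of any decomposition, so no decomposition can have width below 2. Hence tw(G) = 2 exactly.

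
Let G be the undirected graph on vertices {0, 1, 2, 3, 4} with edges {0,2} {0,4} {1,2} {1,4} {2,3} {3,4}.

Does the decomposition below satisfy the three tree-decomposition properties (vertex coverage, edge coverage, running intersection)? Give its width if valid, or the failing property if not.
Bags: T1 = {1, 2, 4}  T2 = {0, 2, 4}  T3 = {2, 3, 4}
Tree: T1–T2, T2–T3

Every vertex of G appears in some bag (union = {0, 1, 2, 3, 4}); every edge is covered by a bag; and for each vertex v the set of bags containing v is connected in the bag tree. The decomposition is therefore valid. The largest bag has 3 vertices, so the width is 2.

Yes; width 2.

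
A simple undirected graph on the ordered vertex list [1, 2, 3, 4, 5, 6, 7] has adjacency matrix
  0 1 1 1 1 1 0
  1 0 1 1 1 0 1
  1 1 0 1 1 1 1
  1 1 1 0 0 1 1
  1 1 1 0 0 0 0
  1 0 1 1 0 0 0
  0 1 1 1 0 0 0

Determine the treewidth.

3

A width-3 tree decomposition is:
Bags: B1 = {2, 3, 4, 7}  B2 = {1, 2, 3, 4}  B3 = {1, 2, 3, 5}  B4 = {1, 3, 4, 6}
Tree: B1–B2, B2–B3, B2–B4
Each bag holds 4 vertices, so the decomposition has width 3, which upper-bounds the treewidth. On the other hand G contains the 4-clique {1, 2, 3, 4}. A clique must lie in a single bag of any decomposition, so no decomposition can have width below 3. Hence tw(G) = 3 exactly.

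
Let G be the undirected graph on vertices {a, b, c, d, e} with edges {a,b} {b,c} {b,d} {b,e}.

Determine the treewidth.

A width-1 tree decomposition is:
Bags: B1 = {b, e}  B2 = {b, d}  B3 = {b, c}  B4 = {a, b}
Tree: B1–B2, B1–B3, B2–B4
Every bag has size at most 2, so the width is 2 − 1 = 1 and tw(G) ≤ 1. Any graph with an edge has treewidth ≥ 1, and G has the edge b–e. Therefore the treewidth is 1.

1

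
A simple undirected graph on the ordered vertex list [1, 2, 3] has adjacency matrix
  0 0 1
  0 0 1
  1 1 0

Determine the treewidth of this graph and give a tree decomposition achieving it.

The largest bag has 2 vertices, giving width 1; this decomposition certifies tw(G) ≤ 1. Since G has at least one edge (e.g. 2–3), it is not an edgeless graph, so tw(G) ≥ 1. Combining the bounds, tw(G) = 1.

Treewidth 1.
One such decomposition:
Bags: B1 = {2, 3}  B2 = {1, 3}
Tree: B1–B2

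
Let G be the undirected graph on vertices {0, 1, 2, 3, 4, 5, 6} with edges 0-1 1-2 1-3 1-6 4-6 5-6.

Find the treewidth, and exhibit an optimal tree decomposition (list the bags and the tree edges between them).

Every bag has size at most 2, so the width is 2 − 1 = 1 and tw(G) ≤ 1. G has an edge, so its treewidth is at least 1. Combining the bounds, tw(G) = 1.

Treewidth 1.
One such decomposition:
Bags: B1 = {0, 1}  B2 = {1, 6}  B3 = {1, 3}  B4 = {5, 6}  B5 = {4, 6}  B6 = {1, 2}
Tree: B1–B2, B2–B3, B2–B4, B4–B5, B1–B6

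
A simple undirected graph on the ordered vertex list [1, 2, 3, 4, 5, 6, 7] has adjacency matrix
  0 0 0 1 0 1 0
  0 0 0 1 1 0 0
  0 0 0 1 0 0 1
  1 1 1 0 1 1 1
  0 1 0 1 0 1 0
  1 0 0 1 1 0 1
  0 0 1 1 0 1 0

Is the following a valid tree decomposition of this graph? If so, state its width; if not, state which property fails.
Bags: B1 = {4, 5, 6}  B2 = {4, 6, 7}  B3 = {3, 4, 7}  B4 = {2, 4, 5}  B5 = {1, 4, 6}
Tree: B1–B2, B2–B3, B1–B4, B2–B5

Vertex coverage: the bags together contain {1, 2, 3, 4, 5, 6, 7}, the full vertex set. Edge coverage: each edge of G has both endpoints in at least one bag. Running intersection: for every vertex, the bags containing it form a connected subtree. All three properties hold, so this is a valid tree decomposition of width max|bag| − 1 = 2, and hence tw(G) ≤ 2.

Yes; width 2.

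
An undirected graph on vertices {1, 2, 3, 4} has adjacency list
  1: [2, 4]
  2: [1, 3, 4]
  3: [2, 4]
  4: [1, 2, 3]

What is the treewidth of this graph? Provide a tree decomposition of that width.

Treewidth 2.
One such decomposition:
Bags: B1 = {2, 3, 4}  B2 = {1, 2, 4}
Tree: B1–B2

Each bag holds 3 vertices, so the decomposition has width 2, which upper-bounds the treewidth. For the lower bound, the 3 vertices {1, 2, 4} are pairwise adjacent, and any tree decomposition puts a clique entirely inside one bag — forcing width ≥ 2. Therefore the treewidth is 2.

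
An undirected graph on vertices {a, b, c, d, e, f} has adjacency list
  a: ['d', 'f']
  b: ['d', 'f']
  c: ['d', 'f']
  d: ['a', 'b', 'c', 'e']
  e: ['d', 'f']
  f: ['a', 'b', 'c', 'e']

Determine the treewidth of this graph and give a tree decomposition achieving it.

Treewidth 2.
One such decomposition:
Bags: B1 = {a, d, f}  B2 = {c, d, f}  B3 = {b, d, f}  B4 = {d, e, f}
Tree: B1–B2, B2–B3, B3–B4

Each bag holds 3 vertices, so the decomposition has width 2, which upper-bounds the treewidth. The edges a–f–c–d–a form a cycle, so G is not a tree and its treewidth is at least 2. Hence tw(G) = 2 exactly.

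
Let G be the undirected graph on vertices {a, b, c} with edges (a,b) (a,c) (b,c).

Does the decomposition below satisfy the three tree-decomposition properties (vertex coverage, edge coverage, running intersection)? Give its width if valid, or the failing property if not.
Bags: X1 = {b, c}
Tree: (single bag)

A tree decomposition must satisfy three properties: every vertex lies in some bag; for every edge, both endpoints lie together in some bag; and for every vertex, the bags containing it form a connected subtree. Here vertex a appears in no bag, so the decomposition is invalid.

No — vertex a appears in no bag.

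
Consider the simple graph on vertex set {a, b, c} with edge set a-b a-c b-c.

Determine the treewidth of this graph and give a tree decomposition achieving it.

With just one bag of size 3, the width is 3 − 1 = 2, so tw(G) ≤ 2. For the lower bound, the 3 vertices {a, b, c} are pairwise adjacent, and any tree decomposition puts a clique entirely inside one bag — forcing width ≥ 2. Hence tw(G) = 2 exactly.

Treewidth 2.
One such decomposition:
Bags: B1 = {a, b, c}
Tree: (single bag)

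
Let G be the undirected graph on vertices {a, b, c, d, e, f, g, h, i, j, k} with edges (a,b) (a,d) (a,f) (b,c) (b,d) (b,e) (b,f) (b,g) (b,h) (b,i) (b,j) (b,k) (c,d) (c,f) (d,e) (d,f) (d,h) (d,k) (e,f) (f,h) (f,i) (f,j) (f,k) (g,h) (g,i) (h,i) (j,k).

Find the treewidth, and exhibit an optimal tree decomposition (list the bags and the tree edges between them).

The largest bag has 4 vertices, giving width 3; this decomposition certifies tw(G) ≤ 3. On the other hand G contains the 4-clique {b, g, h, i}. A clique must lie in a single bag of any decomposition, so no decomposition can have width below 3. Hence tw(G) = 3 exactly.

Treewidth 3.
One optimal decomposition is:
Bags: B1 = {b, d, f, h}  B2 = {b, c, d, f}  B3 = {b, d, f, k}  B4 = {b, f, j, k}  B5 = {a, b, d, f}  B6 = {b, f, h, i}  B7 = {b, g, h, i}  B8 = {b, d, e, f}
Tree: B1–B2, B2–B3, B3–B4, B3–B5, B1–B6, B6–B7, B1–B8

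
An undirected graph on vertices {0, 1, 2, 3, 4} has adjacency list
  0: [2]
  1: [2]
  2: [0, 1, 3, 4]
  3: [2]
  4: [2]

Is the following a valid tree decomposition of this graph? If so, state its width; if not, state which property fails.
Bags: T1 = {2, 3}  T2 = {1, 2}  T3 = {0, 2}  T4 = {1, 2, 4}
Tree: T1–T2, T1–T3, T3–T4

A tree decomposition must satisfy three properties: every vertex lies in some bag; for every edge, both endpoints lie together in some bag; and for every vertex, the bags containing it form a connected subtree. Here bags containing vertex 1 are not connected in the tree, so the decomposition is invalid.

No — bags containing vertex 1 are not connected in the tree.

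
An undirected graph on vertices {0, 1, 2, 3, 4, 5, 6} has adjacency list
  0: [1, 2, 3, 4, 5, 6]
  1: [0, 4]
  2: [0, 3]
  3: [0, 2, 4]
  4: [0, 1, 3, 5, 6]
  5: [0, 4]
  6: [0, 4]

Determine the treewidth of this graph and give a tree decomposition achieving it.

Every bag has size at most 3, so the width is 3 − 1 = 2 and tw(G) ≤ 2. Conversely, {0, 2, 3} is a clique of size 3, and the vertices of any clique must share a bag in every tree decomposition; so some bag has ≥ 3 vertices and tw(G) ≥ 2. The upper and lower bounds meet at 2, so that is the treewidth.

Treewidth 2.
One such decomposition:
Bags: B1 = {0, 3, 4}  B2 = {0, 2, 3}  B3 = {0, 1, 4}  B4 = {0, 4, 5}  B5 = {0, 4, 6}
Tree: B1–B2, B1–B3, B3–B4, B3–B5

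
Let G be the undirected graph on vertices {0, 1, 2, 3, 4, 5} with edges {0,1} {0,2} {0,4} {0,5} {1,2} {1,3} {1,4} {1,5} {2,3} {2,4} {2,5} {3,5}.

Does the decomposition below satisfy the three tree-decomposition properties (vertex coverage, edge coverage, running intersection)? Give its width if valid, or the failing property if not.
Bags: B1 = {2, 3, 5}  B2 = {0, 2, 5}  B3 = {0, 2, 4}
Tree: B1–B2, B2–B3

A tree decomposition must satisfy three properties: every vertex lies in some bag; for every edge, both endpoints lie together in some bag; and for every vertex, the bags containing it form a connected subtree. Here vertex 1 appears in no bag, so the decomposition is invalid.

No — vertex 1 appears in no bag.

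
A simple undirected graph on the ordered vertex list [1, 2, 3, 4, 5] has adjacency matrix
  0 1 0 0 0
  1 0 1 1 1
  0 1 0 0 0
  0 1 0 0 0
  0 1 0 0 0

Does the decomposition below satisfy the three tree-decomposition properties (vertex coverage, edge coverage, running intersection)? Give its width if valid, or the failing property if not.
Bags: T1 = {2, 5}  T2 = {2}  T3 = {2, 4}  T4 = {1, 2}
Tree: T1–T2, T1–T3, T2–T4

A tree decomposition must satisfy three properties: every vertex lies in some bag; for every edge, both endpoints lie together in some bag; and for every vertex, the bags containing it form a connected subtree. Here vertex 3 appears in no bag, so the decomposition is invalid.

No — vertex 3 appears in no bag.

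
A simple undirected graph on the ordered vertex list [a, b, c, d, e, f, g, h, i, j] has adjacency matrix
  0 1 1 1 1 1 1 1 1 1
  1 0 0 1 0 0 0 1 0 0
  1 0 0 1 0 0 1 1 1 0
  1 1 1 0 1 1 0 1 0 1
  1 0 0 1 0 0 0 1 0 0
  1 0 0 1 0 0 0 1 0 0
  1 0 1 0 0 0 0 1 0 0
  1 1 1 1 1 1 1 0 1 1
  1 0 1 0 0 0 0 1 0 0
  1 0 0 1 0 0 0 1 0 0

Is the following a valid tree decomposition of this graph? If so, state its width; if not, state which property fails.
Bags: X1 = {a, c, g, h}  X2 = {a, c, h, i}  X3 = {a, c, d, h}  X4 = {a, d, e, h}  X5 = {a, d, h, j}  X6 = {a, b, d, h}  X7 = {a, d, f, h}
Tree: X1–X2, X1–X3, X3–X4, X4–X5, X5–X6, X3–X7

Vertex coverage: the bags together contain {a, b, c, d, e, f, g, h, i, j}, the full vertex set. Edge coverage: each edge of G has both endpoints in at least one bag. Running intersection: for every vertex, the bags containing it form a connected subtree. All three properties hold, so this is a valid tree decomposition of width max|bag| − 1 = 3, and hence tw(G) ≤ 3.

Yes; width 3.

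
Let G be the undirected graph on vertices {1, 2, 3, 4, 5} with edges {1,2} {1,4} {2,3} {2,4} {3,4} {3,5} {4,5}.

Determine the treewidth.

2

A width-2 tree decomposition is:
Bags: B1 = {1, 2, 4}  B2 = {2, 3, 4}  B3 = {3, 4, 5}
Tree: B1–B2, B2–B3
Each bag holds 3 vertices, so the decomposition has width 2, which upper-bounds the treewidth. For the lower bound, the 3 vertices {1, 2, 4} are pairwise adjacent, and any tree decomposition puts a clique entirely inside one bag — forcing width ≥ 2. Therefore the treewidth is 2.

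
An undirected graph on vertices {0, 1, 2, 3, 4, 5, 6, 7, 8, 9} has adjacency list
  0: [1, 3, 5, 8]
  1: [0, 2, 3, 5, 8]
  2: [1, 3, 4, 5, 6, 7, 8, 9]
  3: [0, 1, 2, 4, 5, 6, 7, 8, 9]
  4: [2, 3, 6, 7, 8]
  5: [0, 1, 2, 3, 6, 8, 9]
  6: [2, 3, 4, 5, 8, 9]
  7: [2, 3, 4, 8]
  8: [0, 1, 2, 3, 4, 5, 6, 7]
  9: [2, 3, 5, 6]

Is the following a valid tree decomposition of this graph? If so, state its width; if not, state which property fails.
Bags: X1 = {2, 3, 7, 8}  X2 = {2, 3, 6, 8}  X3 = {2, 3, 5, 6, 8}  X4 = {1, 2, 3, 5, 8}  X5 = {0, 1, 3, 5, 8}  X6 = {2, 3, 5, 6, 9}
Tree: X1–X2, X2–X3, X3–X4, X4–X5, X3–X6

No — vertex 4 appears in no bag.

A tree decomposition must satisfy three properties: every vertex lies in some bag; for every edge, both endpoints lie together in some bag; and for every vertex, the bags containing it form a connected subtree. Here vertex 4 appears in no bag, so the decomposition is invalid.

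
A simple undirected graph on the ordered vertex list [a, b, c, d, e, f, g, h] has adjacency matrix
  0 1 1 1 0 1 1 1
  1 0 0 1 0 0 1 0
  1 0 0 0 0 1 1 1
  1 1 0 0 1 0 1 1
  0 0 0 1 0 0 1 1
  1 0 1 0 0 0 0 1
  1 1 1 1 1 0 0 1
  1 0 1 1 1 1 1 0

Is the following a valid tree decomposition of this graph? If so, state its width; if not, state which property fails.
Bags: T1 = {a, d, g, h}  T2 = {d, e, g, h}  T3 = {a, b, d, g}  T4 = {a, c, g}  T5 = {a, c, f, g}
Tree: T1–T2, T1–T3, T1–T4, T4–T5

No — edge (h,c) lies in no bag.

A tree decomposition must satisfy three properties: every vertex lies in some bag; for every edge, both endpoints lie together in some bag; and for every vertex, the bags containing it form a connected subtree. Here edge (h,c) lies in no bag, so the decomposition is invalid.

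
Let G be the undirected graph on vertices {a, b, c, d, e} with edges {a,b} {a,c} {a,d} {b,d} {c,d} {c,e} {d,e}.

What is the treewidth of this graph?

A width-2 tree decomposition is:
Bags: B1 = {a, c, d}  B2 = {c, d, e}  B3 = {a, b, d}
Tree: B1–B2, B1–B3
Each bag holds 3 vertices, so the decomposition has width 2, which upper-bounds the treewidth. On the other hand G contains the 3-clique {c, d, e}. A clique must lie in a single bag of any decomposition, so no decomposition can have width below 2. Combining the bounds, tw(G) = 2.

2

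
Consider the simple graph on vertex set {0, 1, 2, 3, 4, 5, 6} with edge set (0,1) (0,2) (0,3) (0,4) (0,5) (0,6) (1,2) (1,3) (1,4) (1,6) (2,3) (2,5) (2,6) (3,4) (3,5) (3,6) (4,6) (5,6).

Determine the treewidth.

4

A width-4 tree decomposition is:
Bags: B1 = {0, 1, 2, 3, 6}  B2 = {0, 1, 3, 4, 6}  B3 = {0, 2, 3, 5, 6}
Tree: B1–B2, B1–B3
The largest bag has 5 vertices, giving width 4; this decomposition certifies tw(G) ≤ 4. Conversely, {0, 1, 2, 3, 6} is a clique of size 5, and the vertices of any clique must share a bag in every tree decomposition; so some bag has ≥ 5 vertices and tw(G) ≥ 4. Therefore the treewidth is 4.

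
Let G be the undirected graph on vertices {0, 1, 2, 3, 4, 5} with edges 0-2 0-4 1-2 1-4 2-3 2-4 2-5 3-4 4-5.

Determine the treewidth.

2

A width-2 tree decomposition is:
Bags: B1 = {0, 2, 4}  B2 = {1, 2, 4}  B3 = {2, 3, 4}  B4 = {2, 4, 5}
Tree: B1–B2, B2–B3, B2–B4
Every bag has size at most 3, so the width is 3 − 1 = 2 and tw(G) ≤ 2. On the other hand G contains the 3-clique {0, 2, 4}. A clique must lie in a single bag of any decomposition, so no decomposition can have width below 2. The upper and lower bounds meet at 2, so that is the treewidth.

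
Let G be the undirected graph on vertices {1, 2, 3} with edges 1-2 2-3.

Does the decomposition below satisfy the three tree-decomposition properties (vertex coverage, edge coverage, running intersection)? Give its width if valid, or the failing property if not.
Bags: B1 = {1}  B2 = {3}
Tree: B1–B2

A tree decomposition must satisfy three properties: every vertex lies in some bag; for every edge, both endpoints lie together in some bag; and for every vertex, the bags containing it form a connected subtree. Here vertex 2 appears in no bag, so the decomposition is invalid.

No — vertex 2 appears in no bag.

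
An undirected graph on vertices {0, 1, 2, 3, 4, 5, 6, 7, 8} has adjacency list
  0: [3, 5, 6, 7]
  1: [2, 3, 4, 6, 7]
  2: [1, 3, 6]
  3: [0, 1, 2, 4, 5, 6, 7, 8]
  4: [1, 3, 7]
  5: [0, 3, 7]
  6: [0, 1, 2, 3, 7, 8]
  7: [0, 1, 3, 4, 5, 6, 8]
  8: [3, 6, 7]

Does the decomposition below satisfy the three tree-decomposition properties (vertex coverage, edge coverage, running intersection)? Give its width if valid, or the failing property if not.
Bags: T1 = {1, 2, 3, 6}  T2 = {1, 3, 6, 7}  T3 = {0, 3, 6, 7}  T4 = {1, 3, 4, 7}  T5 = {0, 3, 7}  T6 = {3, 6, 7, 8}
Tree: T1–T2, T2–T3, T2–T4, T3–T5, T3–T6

A tree decomposition must satisfy three properties: every vertex lies in some bag; for every edge, both endpoints lie together in some bag; and for every vertex, the bags containing it form a connected subtree. Here vertex 5 appears in no bag, so the decomposition is invalid.

No — vertex 5 appears in no bag.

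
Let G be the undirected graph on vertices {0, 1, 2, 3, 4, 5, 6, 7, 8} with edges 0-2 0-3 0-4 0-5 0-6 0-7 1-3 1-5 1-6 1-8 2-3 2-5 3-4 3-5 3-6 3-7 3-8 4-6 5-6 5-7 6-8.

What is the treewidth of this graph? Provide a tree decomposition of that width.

Treewidth 3.
Bags: B1 = {0, 3, 5, 6}  B2 = {0, 3, 5, 7}  B3 = {1, 3, 5, 6}  B4 = {1, 3, 6, 8}  B5 = {0, 3, 4, 6}  B6 = {0, 2, 3, 5}
Tree: B1–B2, B1–B3, B3–B4, B1–B5, B1–B6

The largest bag has 4 vertices, giving width 3; this decomposition certifies tw(G) ≤ 3. For the lower bound, the 4 vertices {0, 3, 4, 6} are pairwise adjacent, and any tree decomposition puts a clique entirely inside one bag — forcing width ≥ 3. Hence tw(G) = 3 exactly.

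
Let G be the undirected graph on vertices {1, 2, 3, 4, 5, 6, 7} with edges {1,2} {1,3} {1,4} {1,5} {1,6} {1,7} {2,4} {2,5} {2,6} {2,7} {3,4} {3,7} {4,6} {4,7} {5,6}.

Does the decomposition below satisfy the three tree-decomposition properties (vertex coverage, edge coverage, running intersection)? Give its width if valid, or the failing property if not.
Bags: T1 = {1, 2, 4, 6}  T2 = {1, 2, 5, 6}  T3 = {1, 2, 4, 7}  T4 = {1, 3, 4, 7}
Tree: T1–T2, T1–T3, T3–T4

Yes; width 3.

Checking the three conditions: (i) the bags cover all of {1, 2, 3, 4, 5, 6, 7}; (ii) for each edge, some bag contains both endpoints; (iii) the bags containing any fixed vertex form a subtree. All hold, so the decomposition is valid with width 4 − 1 = 3.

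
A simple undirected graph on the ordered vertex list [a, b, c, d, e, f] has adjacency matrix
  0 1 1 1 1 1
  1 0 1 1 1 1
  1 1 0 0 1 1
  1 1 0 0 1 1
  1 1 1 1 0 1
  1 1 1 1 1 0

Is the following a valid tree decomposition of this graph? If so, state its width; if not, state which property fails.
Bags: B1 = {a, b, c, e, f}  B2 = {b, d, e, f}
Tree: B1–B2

A tree decomposition must satisfy three properties: every vertex lies in some bag; for every edge, both endpoints lie together in some bag; and for every vertex, the bags containing it form a connected subtree. Here edge (a,d) lies in no bag, so the decomposition is invalid.

No — edge (a,d) lies in no bag.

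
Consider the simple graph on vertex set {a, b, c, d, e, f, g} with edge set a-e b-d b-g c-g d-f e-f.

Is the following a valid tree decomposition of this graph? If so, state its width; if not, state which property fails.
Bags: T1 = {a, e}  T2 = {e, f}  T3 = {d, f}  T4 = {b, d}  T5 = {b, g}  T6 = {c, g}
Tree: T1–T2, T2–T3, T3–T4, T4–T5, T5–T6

Yes; width 1.

Vertex coverage: the bags together contain {a, b, c, d, e, f, g}, the full vertex set. Edge coverage: each edge of G has both endpoints in at least one bag. Running intersection: for every vertex, the bags containing it form a connected subtree. All three properties hold, so this is a valid tree decomposition of width max|bag| − 1 = 1, and hence tw(G) ≤ 1.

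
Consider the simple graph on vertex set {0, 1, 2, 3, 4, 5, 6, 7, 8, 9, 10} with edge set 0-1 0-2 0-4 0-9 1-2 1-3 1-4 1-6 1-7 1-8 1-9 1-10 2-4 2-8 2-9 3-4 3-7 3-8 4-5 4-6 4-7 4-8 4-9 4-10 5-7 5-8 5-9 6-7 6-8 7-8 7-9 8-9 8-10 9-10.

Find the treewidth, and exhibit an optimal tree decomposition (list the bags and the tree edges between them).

Treewidth 4.
Bags: B1 = {1, 4, 7, 8, 9}  B2 = {4, 5, 7, 8, 9}  B3 = {1, 3, 4, 7, 8}  B4 = {1, 4, 8, 9, 10}  B5 = {1, 2, 4, 8, 9}  B6 = {0, 1, 2, 4, 9}  B7 = {1, 4, 6, 7, 8}
Tree: B1–B2, B1–B3, B1–B4, B1–B5, B5–B6, B1–B7

Every bag has size at most 5, so the width is 5 − 1 = 4 and tw(G) ≤ 4. Conversely, {0, 1, 2, 4, 9} is a clique of size 5, and the vertices of any clique must share a bag in every tree decomposition; so some bag has ≥ 5 vertices and tw(G) ≥ 4. Combining the bounds, tw(G) = 4.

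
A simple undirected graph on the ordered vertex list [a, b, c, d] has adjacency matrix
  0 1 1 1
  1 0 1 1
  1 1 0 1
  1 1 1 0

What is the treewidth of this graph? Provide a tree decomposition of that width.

Treewidth 3.
One such decomposition:
Bags: B1 = {a, b, c, d}
Tree: (single bag)

A single bag containing all 4 vertices is trivially a valid decomposition of width 3. Conversely, {a, b, c, d} is a clique of size 4, and the vertices of any clique must share a bag in every tree decomposition; so some bag has ≥ 4 vertices and tw(G) ≥ 3. Therefore the treewidth is 3.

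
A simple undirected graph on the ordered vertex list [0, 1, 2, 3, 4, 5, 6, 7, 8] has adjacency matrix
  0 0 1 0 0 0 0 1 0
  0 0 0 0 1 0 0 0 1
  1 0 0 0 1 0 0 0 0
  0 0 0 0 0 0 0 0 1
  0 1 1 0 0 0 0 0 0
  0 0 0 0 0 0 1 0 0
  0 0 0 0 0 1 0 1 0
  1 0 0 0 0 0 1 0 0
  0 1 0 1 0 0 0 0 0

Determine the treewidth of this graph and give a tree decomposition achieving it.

Treewidth 1.
Bags: B1 = {3, 8}  B2 = {1, 8}  B3 = {1, 4}  B4 = {2, 4}  B5 = {0, 2}  B6 = {0, 7}  B7 = {6, 7}  B8 = {5, 6}
Tree: B1–B2, B2–B3, B3–B4, B4–B5, B5–B6, B6–B7, B7–B8

Each bag holds 2 vertices, so the decomposition has width 1, which upper-bounds the treewidth. Any graph with an edge has treewidth ≥ 1, and G has the edge 3–8. Combining the bounds, tw(G) = 1.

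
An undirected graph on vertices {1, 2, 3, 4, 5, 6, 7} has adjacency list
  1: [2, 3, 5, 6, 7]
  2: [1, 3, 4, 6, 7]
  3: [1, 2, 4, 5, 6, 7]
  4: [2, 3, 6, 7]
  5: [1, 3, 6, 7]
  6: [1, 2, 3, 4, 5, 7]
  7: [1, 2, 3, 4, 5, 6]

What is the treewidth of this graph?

A width-4 tree decomposition is:
Bags: B1 = {1, 2, 3, 6, 7}  B2 = {2, 3, 4, 6, 7}  B3 = {1, 3, 5, 6, 7}
Tree: B1–B2, B1–B3
The largest bag has 5 vertices, giving width 4; this decomposition certifies tw(G) ≤ 4. Conversely, {1, 2, 3, 6, 7} is a clique of size 5, and the vertices of any clique must share a bag in every tree decomposition; so some bag has ≥ 5 vertices and tw(G) ≥ 4. Combining the bounds, tw(G) = 4.

4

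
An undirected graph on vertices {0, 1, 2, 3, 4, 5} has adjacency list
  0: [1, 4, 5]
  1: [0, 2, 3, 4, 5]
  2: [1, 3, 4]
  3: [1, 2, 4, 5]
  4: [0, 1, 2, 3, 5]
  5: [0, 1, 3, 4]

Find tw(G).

3

A width-3 tree decomposition is:
Bags: B1 = {1, 3, 4, 5}  B2 = {1, 2, 3, 4}  B3 = {0, 1, 4, 5}
Tree: B1–B2, B1–B3
Every bag has size at most 4, so the width is 4 − 1 = 3 and tw(G) ≤ 3. For the lower bound, the 4 vertices {0, 1, 4, 5} are pairwise adjacent, and any tree decomposition puts a clique entirely inside one bag — forcing width ≥ 3. The upper and lower bounds meet at 3, so that is the treewidth.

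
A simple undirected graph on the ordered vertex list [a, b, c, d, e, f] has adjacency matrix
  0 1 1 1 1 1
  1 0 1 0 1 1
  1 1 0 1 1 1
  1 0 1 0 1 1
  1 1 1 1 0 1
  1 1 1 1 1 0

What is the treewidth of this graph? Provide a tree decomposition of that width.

Every bag has size at most 5, so the width is 5 − 1 = 4 and tw(G) ≤ 4. On the other hand G contains the 5-clique {a, c, d, e, f}. A clique must lie in a single bag of any decomposition, so no decomposition can have width below 4. The upper and lower bounds meet at 4, so that is the treewidth.

Treewidth 4.
One optimal decomposition is:
Bags: B1 = {a, b, c, e, f}  B2 = {a, c, d, e, f}
Tree: B1–B2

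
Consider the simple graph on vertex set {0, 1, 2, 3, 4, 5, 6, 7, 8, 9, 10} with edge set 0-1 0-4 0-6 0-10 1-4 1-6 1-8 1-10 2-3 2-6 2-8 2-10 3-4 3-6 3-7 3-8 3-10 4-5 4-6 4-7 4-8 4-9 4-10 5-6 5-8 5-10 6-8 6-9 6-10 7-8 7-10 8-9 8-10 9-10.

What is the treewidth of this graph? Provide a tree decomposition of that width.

The largest bag has 5 vertices, giving width 4; this decomposition certifies tw(G) ≤ 4. Conversely, {2, 3, 6, 8, 10} is a clique of size 5, and the vertices of any clique must share a bag in every tree decomposition; so some bag has ≥ 5 vertices and tw(G) ≥ 4. The upper and lower bounds meet at 4, so that is the treewidth.

Treewidth 4.
Bags: B1 = {3, 4, 6, 8, 10}  B2 = {2, 3, 6, 8, 10}  B3 = {1, 4, 6, 8, 10}  B4 = {4, 6, 8, 9, 10}  B5 = {3, 4, 7, 8, 10}  B6 = {4, 5, 6, 8, 10}  B7 = {0, 1, 4, 6, 10}
Tree: B1–B2, B1–B3, B1–B4, B1–B5, B1–B6, B3–B7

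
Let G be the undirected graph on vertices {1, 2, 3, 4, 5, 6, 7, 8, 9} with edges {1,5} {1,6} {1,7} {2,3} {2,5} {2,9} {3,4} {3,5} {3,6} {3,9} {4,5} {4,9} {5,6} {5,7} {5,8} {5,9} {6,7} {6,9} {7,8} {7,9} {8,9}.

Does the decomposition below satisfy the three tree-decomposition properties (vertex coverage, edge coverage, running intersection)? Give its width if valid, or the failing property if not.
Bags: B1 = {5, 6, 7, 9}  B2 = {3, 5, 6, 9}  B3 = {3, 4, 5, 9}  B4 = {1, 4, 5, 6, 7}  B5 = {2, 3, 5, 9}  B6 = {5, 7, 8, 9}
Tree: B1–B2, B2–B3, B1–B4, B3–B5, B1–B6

A tree decomposition must satisfy three properties: every vertex lies in some bag; for every edge, both endpoints lie together in some bag; and for every vertex, the bags containing it form a connected subtree. Here bags containing vertex 4 are not connected in the tree, so the decomposition is invalid.

No — bags containing vertex 4 are not connected in the tree.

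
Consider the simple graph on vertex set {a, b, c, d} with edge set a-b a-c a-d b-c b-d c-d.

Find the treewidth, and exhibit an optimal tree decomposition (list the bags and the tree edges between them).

Treewidth 3.
One such decomposition:
Bags: B1 = {a, b, c, d}
Tree: (single bag)

With just one bag of size 4, the width is 4 − 1 = 3, so tw(G) ≤ 3. For the lower bound, the 4 vertices {a, b, c, d} are pairwise adjacent, and any tree decomposition puts a clique entirely inside one bag — forcing width ≥ 3. Combining the bounds, tw(G) = 3.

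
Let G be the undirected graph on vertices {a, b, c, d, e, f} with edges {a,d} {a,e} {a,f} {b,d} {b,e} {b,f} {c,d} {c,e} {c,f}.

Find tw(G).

A width-3 tree decomposition is:
Bags: B1 = {a, b, c, e}  B2 = {a, b, c, f}  B3 = {a, b, c, d}
Tree: B1–B2, B2–B3
Each bag holds 4 vertices, so the decomposition has width 3, which upper-bounds the treewidth. For the lower bound: the 4 vertex sets {a,e}, {c,f}, {b}, {d} are disjoint, each induces a connected subgraph, and every pair is joined by at least one edge of G. Contracting each set to a single vertex therefore yields K_{4} as a minor, and since treewidth is minor-monotone, tw(G) ≥ tw(K_{4}) = 3. Therefore the treewidth is 3.

3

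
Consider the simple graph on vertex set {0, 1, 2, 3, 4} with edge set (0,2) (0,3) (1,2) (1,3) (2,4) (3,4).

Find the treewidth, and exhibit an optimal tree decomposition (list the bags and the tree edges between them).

Treewidth 2.
One such decomposition:
Bags: B1 = {2, 3, 4}  B2 = {0, 2, 3}  B3 = {1, 2, 3}
Tree: B1–B2, B2–B3

Each bag holds 3 vertices, so the decomposition has width 2, which upper-bounds the treewidth. The edges 4–2–0–3–4 form a cycle, so G is not a tree and its treewidth is at least 2. The upper and lower bounds meet at 2, so that is the treewidth.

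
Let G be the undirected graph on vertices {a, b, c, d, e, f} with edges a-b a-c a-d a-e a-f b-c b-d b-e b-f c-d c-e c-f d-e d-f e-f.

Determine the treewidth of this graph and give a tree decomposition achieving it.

A single bag containing all 6 vertices is trivially a valid decomposition of width 5. For the lower bound, the 6 vertices {a, b, c, d, e, f} are pairwise adjacent, and any tree decomposition puts a clique entirely inside one bag — forcing width ≥ 5. Hence tw(G) = 5 exactly.

Treewidth 5.
One optimal decomposition is:
Bags: B1 = {a, b, c, d, e, f}
Tree: (single bag)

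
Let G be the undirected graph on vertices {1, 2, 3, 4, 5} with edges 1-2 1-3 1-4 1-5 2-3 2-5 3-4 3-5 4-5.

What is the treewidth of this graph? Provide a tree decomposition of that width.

Treewidth 3.
One optimal decomposition is:
Bags: B1 = {1, 3, 4, 5}  B2 = {1, 2, 3, 5}
Tree: B1–B2

Each bag holds 4 vertices, so the decomposition has width 3, which upper-bounds the treewidth. On the other hand G contains the 4-clique {1, 2, 3, 5}. A clique must lie in a single bag of any decomposition, so no decomposition can have width below 3. Hence tw(G) = 3 exactly.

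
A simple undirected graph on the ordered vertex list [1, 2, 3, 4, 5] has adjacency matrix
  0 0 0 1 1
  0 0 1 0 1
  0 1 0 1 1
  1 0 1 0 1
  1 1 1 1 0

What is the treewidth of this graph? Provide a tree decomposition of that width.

Treewidth 2.
Bags: B1 = {3, 4, 5}  B2 = {1, 4, 5}  B3 = {2, 3, 5}
Tree: B1–B2, B1–B3

The largest bag has 3 vertices, giving width 2; this decomposition certifies tw(G) ≤ 2. For the lower bound, the 3 vertices {1, 4, 5} are pairwise adjacent, and any tree decomposition puts a clique entirely inside one bag — forcing width ≥ 2. Hence tw(G) = 2 exactly.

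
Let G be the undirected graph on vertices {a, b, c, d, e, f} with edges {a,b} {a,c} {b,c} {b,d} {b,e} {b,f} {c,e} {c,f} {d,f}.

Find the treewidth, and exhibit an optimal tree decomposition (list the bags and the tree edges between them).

The largest bag has 3 vertices, giving width 2; this decomposition certifies tw(G) ≤ 2. Conversely, {b, d, f} is a clique of size 3, and the vertices of any clique must share a bag in every tree decomposition; so some bag has ≥ 3 vertices and tw(G) ≥ 2. Hence tw(G) = 2 exactly.

Treewidth 2.
One such decomposition:
Bags: B1 = {b, c, e}  B2 = {b, c, f}  B3 = {b, d, f}  B4 = {a, b, c}
Tree: B1–B2, B2–B3, B1–B4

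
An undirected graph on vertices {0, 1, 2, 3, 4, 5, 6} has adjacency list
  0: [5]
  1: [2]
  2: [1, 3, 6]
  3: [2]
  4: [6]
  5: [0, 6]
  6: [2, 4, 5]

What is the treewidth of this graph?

A width-1 tree decomposition is:
Bags: B1 = {2, 3}  B2 = {2, 6}  B3 = {5, 6}  B4 = {4, 6}  B5 = {1, 2}  B6 = {0, 5}
Tree: B1–B2, B2–B3, B3–B4, B2–B5, B3–B6
Every bag has size at most 2, so the width is 2 − 1 = 1 and tw(G) ≤ 1. Since G has at least one edge (e.g. 3–2), it is not an edgeless graph, so tw(G) ≥ 1. Therefore the treewidth is 1.

1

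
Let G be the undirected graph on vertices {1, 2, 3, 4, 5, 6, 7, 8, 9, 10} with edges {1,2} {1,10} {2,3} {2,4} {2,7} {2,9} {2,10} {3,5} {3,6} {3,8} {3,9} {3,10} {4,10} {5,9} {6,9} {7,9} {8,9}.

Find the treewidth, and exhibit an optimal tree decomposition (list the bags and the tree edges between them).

The largest bag has 3 vertices, giving width 2; this decomposition certifies tw(G) ≤ 2. For the lower bound, the 3 vertices {3, 8, 9} are pairwise adjacent, and any tree decomposition puts a clique entirely inside one bag — forcing width ≥ 2. Combining the bounds, tw(G) = 2.

Treewidth 2.
One such decomposition:
Bags: B1 = {2, 4, 10}  B2 = {2, 3, 10}  B3 = {2, 3, 9}  B4 = {3, 6, 9}  B5 = {3, 8, 9}  B6 = {2, 7, 9}  B7 = {1, 2, 10}  B8 = {3, 5, 9}
Tree: B1–B2, B2–B3, B3–B4, B3–B5, B3–B6, B1–B7, B4–B8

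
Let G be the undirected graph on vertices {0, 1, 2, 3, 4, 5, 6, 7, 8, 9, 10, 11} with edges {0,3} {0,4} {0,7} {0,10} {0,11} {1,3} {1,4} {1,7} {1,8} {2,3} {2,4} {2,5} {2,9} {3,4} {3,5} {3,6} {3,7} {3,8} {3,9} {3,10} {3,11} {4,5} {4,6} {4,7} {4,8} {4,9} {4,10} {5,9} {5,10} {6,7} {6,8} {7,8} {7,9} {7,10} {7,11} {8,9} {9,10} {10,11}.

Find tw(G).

A width-4 tree decomposition is:
Bags: B1 = {3, 4, 7, 8, 9}  B2 = {3, 4, 6, 7, 8}  B3 = {3, 4, 7, 9, 10}  B4 = {3, 4, 5, 9, 10}  B5 = {2, 3, 4, 5, 9}  B6 = {0, 3, 4, 7, 10}  B7 = {1, 3, 4, 7, 8}  B8 = {0, 3, 7, 10, 11}
Tree: B1–B2, B1–B3, B3–B4, B4–B5, B3–B6, B2–B7, B6–B8
Each bag holds 5 vertices, so the decomposition has width 4, which upper-bounds the treewidth. Conversely, {0, 3, 7, 10, 11} is a clique of size 5, and the vertices of any clique must share a bag in every tree decomposition; so some bag has ≥ 5 vertices and tw(G) ≥ 4. Hence tw(G) = 4 exactly.

4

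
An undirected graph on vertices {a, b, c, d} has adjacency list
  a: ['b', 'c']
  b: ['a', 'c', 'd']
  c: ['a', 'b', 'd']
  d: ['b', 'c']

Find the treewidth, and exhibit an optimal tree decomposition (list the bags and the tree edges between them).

Each bag holds 3 vertices, so the decomposition has width 2, which upper-bounds the treewidth. On the other hand G contains the 3-clique {b, c, d}. A clique must lie in a single bag of any decomposition, so no decomposition can have width below 2. Hence tw(G) = 2 exactly.

Treewidth 2.
One optimal decomposition is:
Bags: B1 = {a, b, c}  B2 = {b, c, d}
Tree: B1–B2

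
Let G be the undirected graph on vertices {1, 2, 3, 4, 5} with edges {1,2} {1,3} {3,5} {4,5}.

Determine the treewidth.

1

A width-1 tree decomposition is:
Bags: B1 = {4, 5}  B2 = {3, 5}  B3 = {1, 3}  B4 = {1, 2}
Tree: B1–B2, B2–B3, B3–B4
Every bag has size at most 2, so the width is 2 − 1 = 1 and tw(G) ≤ 1. Since G has at least one edge (e.g. 4–5), it is not an edgeless graph, so tw(G) ≥ 1. The upper and lower bounds meet at 1, so that is the treewidth.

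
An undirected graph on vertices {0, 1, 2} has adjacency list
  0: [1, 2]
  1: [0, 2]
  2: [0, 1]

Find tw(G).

2

A width-2 tree decomposition is:
Bags: B1 = {0, 1, 2}
Tree: (single bag)
A single bag containing all 3 vertices is trivially a valid decomposition of width 2. Conversely, {0, 1, 2} is a clique of size 3, and the vertices of any clique must share a bag in every tree decomposition; so some bag has ≥ 3 vertices and tw(G) ≥ 2. Hence tw(G) = 2 exactly.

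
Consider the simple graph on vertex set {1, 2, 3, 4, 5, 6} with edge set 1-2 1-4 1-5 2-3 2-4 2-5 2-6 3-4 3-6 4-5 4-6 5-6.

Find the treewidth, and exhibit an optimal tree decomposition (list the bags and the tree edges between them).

Treewidth 3.
One such decomposition:
Bags: B1 = {1, 2, 4, 5}  B2 = {2, 4, 5, 6}  B3 = {2, 3, 4, 6}
Tree: B1–B2, B2–B3

Each bag holds 4 vertices, so the decomposition has width 3, which upper-bounds the treewidth. On the other hand G contains the 4-clique {2, 3, 4, 6}. A clique must lie in a single bag of any decomposition, so no decomposition can have width below 3. The upper and lower bounds meet at 3, so that is the treewidth.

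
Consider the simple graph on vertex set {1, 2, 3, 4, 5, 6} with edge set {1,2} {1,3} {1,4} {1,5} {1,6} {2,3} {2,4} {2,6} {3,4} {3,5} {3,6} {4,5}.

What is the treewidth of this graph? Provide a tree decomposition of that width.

Treewidth 3.
One such decomposition:
Bags: B1 = {1, 2, 3, 4}  B2 = {1, 2, 3, 6}  B3 = {1, 3, 4, 5}
Tree: B1–B2, B1–B3

The largest bag has 4 vertices, giving width 3; this decomposition certifies tw(G) ≤ 3. On the other hand G contains the 4-clique {1, 2, 3, 4}. A clique must lie in a single bag of any decomposition, so no decomposition can have width below 3. Hence tw(G) = 3 exactly.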